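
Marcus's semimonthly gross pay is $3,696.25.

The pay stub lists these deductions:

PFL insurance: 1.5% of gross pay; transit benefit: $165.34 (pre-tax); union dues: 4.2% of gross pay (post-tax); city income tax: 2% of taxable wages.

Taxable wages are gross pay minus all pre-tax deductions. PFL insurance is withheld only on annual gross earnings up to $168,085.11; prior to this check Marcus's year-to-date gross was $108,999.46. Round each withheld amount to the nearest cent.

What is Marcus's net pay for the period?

Transit benefit: $165.34
Taxable wages = $3,696.25 − $165.34 = $3,530.91
City income tax: $3,530.91 × 0.02 = $70.62
PFL insurance: cap not yet reached, full $3,696.25 is subject → $3,696.25 × 0.015 = $55.44
Union dues: $3,696.25 × 0.042 = $155.24
Total deductions = $165.34 + $70.62 + $55.44 + $155.24 = $446.64
Net pay = $3,696.25 − $446.64 = $3,249.61

$3,249.61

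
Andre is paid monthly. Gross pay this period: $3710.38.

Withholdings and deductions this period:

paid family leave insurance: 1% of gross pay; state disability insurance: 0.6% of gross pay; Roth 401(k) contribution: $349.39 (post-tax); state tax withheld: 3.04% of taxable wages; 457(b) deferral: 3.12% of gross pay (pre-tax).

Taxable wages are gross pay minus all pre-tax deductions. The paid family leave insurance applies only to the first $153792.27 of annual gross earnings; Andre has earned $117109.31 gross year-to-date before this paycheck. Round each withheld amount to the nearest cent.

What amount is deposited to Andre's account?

$3076.59

457(b) deferral: $3710.38 × 0.0312 = $115.76
Taxable wages = $3710.38 − $115.76 = $3594.62
State tax withheld: $3594.62 × 0.0304 = $109.28
State disability insurance: $3710.38 × 0.006 = $22.26
Paid family leave insurance: cap not yet reached, full $3710.38 is subject → $3710.38 × 0.01 = $37.10
Roth 401(k) contribution: $349.39
Total deductions = $115.76 + $109.28 + $22.26 + $37.10 + $349.39 = $633.79
Net pay = $3710.38 − $633.79 = $3076.59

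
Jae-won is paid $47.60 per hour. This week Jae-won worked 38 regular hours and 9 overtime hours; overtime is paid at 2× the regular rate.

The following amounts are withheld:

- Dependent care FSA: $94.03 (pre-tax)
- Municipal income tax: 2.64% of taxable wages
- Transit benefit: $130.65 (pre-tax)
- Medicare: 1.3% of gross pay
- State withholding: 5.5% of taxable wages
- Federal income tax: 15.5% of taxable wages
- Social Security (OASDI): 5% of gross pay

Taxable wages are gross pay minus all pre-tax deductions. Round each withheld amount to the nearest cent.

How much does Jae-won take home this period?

Regular pay: 38 × $47.60 = $1,808.80
Overtime pay: 9 × $47.60 × 2 = $856.80
Gross pay = $1,808.80 + $856.80 = $2,665.60
Dependent care FSA: $94.03
Transit benefit: $130.65
Pre-tax total = $94.03 + $130.65 = $224.68
Taxable wages = $2,665.60 − $224.68 = $2,440.92
Federal income tax: $2,440.92 × 0.155 = $378.34
State withholding: $2,440.92 × 0.055 = $134.25
Municipal income tax: $2,440.92 × 0.0264 = $64.44
Social Security (OASDI): $2,665.60 × 0.05 = $133.28
Medicare: $2,665.60 × 0.013 = $34.65
Total deductions = $94.03 + $130.65 + $378.34 + $134.25 + $64.44 + $133.28 + $34.65 = $969.64
Net pay = $2,665.60 − $969.64 = $1,695.96

$1,695.96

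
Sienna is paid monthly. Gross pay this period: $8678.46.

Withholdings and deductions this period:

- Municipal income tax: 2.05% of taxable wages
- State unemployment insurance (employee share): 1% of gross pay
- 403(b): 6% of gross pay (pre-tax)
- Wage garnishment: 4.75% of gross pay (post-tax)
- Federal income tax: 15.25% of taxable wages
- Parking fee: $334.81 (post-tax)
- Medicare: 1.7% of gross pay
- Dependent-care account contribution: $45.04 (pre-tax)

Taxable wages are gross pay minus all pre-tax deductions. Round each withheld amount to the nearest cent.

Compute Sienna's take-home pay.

$5727.86

403(b): $8678.46 × 0.06 = $520.71
Dependent-care account contribution: $45.04
Pre-tax total = $520.71 + $45.04 = $565.75
Taxable wages = $8678.46 − $565.75 = $8112.71
Federal income tax: $8112.71 × 0.1525 = $1237.19
Municipal income tax: $8112.71 × 0.0205 = $166.31
Medicare: $8678.46 × 0.017 = $147.53
State unemployment insurance (employee share): $8678.46 × 0.01 = $86.78
Wage garnishment: $8678.46 × 0.0475 = $412.23
Parking fee: $334.81
Total deductions = $520.71 + $45.04 + $1237.19 + $166.31 + $147.53 + $86.78 + $412.23 + $334.81 = $2950.60
Net pay = $8678.46 − $2950.60 = $5727.86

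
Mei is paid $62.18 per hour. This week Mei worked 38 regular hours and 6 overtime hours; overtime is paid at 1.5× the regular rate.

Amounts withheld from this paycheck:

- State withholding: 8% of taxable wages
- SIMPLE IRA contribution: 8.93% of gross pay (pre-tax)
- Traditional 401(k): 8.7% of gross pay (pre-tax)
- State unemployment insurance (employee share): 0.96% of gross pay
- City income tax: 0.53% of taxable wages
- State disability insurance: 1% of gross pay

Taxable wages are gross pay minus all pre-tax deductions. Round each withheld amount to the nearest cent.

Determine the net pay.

$2,144.61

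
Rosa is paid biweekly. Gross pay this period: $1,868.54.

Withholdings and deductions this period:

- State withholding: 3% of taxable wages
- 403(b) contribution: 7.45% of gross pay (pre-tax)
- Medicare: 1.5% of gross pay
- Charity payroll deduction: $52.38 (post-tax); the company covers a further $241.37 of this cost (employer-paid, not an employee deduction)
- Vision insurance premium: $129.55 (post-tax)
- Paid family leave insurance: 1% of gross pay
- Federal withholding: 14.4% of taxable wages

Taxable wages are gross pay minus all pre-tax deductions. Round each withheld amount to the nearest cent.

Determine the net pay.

$1,199.78

403(b) contribution: $1,868.54 × 0.0745 = $139.21
Taxable wages = $1,868.54 − $139.21 = $1,729.33
State withholding: $1,729.33 × 0.03 = $51.88
Federal withholding: $1,729.33 × 0.144 = $249.02
Paid family leave insurance: $1,868.54 × 0.01 = $18.69
Medicare: $1,868.54 × 0.015 = $28.03
Vision insurance premium: $129.55
Charity payroll deduction: $52.38
(Employer's $241.37 toward charity payroll deduction is not withheld from the employee.)
Total deductions = $139.21 + $51.88 + $249.02 + $18.69 + $28.03 + $129.55 + $52.38 = $668.76
Net pay = $1,868.54 − $668.76 = $1,199.78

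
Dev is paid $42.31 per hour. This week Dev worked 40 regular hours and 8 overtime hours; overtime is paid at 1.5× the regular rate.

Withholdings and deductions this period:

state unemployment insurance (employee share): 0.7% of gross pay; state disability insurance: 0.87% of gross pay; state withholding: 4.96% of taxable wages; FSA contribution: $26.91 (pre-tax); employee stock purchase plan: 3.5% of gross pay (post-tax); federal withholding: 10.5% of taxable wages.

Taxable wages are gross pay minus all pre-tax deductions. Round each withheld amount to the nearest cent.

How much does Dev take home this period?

Regular pay: 40 × $42.31 = $1692.40
Overtime pay: 8 × $42.31 × 1.5 = $507.72
Gross pay = $1692.40 + $507.72 = $2200.12
FSA contribution: $26.91
Taxable wages = $2200.12 − $26.91 = $2173.21
Federal withholding: $2173.21 × 0.105 = $228.19
State withholding: $2173.21 × 0.0496 = $107.79
State unemployment insurance (employee share): $2200.12 × 0.007 = $15.40
State disability insurance: $2200.12 × 0.0087 = $19.14
Employee stock purchase plan: $2200.12 × 0.035 = $77.00
Total deductions = $26.91 + $228.19 + $107.79 + $15.40 + $19.14 + $77.00 = $474.43
Net pay = $2200.12 − $474.43 = $1725.69

$1725.69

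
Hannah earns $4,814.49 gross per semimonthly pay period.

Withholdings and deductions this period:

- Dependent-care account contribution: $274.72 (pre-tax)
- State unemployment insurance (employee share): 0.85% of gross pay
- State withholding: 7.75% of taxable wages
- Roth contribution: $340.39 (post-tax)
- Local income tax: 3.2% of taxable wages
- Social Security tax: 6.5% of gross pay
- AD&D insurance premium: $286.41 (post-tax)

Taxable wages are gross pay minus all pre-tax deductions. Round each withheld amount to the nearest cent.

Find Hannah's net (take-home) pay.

$3,062.01

Dependent-care account contribution: $274.72
Taxable wages = $4,814.49 − $274.72 = $4,539.77
State withholding: $4,539.77 × 0.0775 = $351.83
Local income tax: $4,539.77 × 0.032 = $145.27
Social Security tax: $4,814.49 × 0.065 = $312.94
State unemployment insurance (employee share): $4,814.49 × 0.0085 = $40.92
Roth contribution: $340.39
AD&D insurance premium: $286.41
Total deductions = $274.72 + $351.83 + $145.27 + $312.94 + $40.92 + $340.39 + $286.41 = $1,752.48
Net pay = $4,814.49 − $1,752.48 = $3,062.01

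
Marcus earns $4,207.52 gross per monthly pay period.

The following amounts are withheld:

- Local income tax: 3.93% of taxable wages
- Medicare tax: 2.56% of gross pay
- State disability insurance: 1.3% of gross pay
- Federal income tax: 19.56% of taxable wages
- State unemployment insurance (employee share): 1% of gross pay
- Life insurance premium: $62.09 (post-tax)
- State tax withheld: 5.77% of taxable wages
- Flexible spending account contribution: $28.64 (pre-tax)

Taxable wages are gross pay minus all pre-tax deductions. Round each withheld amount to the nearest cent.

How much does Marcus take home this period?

$2,689.56

Flexible spending account contribution: $28.64
Taxable wages = $4,207.52 − $28.64 = $4,178.88
State tax withheld: $4,178.88 × 0.0577 = $241.12
Federal income tax: $4,178.88 × 0.1956 = $817.39
Local income tax: $4,178.88 × 0.0393 = $164.23
State unemployment insurance (employee share): $4,207.52 × 0.01 = $42.08
State disability insurance: $4,207.52 × 0.013 = $54.70
Medicare tax: $4,207.52 × 0.0256 = $107.71
Life insurance premium: $62.09
Total deductions = $28.64 + $241.12 + $817.39 + $164.23 + $42.08 + $54.70 + $107.71 + $62.09 = $1,517.96
Net pay = $4,207.52 − $1,517.96 = $2,689.56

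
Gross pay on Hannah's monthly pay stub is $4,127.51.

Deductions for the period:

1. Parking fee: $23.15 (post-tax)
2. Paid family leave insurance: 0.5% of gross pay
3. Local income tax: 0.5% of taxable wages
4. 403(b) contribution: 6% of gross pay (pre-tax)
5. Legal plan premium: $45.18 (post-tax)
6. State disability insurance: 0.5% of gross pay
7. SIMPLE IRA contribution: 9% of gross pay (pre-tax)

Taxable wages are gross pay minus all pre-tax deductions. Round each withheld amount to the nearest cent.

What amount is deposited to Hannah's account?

$3,381.23

SIMPLE IRA contribution: $4,127.51 × 0.09 = $371.48
403(b) contribution: $4,127.51 × 0.06 = $247.65
Pre-tax total = $371.48 + $247.65 = $619.13
Taxable wages = $4,127.51 − $619.13 = $3,508.38
Local income tax: $3,508.38 × 0.005 = $17.54
Paid family leave insurance: $4,127.51 × 0.005 = $20.64
State disability insurance: $4,127.51 × 0.005 = $20.64
Legal plan premium: $45.18
Parking fee: $23.15
Total deductions = $371.48 + $247.65 + $17.54 + $20.64 + $20.64 + $45.18 + $23.15 = $746.28
Net pay = $4,127.51 − $746.28 = $3,381.23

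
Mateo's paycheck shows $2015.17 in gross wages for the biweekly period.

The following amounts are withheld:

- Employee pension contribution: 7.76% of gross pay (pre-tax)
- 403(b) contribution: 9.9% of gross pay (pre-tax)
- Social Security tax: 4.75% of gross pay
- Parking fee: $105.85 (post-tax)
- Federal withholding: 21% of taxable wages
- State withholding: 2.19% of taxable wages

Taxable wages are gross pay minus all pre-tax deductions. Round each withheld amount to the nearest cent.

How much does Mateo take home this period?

403(b) contribution: $2015.17 × 0.099 = $199.50
Employee pension contribution: $2015.17 × 0.0776 = $156.38
Pre-tax total = $199.50 + $156.38 = $355.88
Taxable wages = $2015.17 − $355.88 = $1659.29
State withholding: $1659.29 × 0.0219 = $36.34
Federal withholding: $1659.29 × 0.21 = $348.45
Social Security tax: $2015.17 × 0.0475 = $95.72
Parking fee: $105.85
Total deductions = $199.50 + $156.38 + $36.34 + $348.45 + $95.72 + $105.85 = $942.24
Net pay = $2015.17 − $942.24 = $1072.93

$1072.93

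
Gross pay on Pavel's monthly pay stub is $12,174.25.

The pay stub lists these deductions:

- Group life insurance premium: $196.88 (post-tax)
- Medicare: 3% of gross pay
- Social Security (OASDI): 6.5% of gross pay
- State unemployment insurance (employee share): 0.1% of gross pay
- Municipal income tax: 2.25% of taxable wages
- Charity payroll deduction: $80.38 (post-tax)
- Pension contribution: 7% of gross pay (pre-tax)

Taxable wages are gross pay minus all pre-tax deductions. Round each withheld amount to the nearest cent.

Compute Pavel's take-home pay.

Pension contribution: $12,174.25 × 0.07 = $852.20
Taxable wages = $12,174.25 − $852.20 = $11,322.05
Municipal income tax: $11,322.05 × 0.0225 = $254.75
State unemployment insurance (employee share): $12,174.25 × 0.001 = $12.17
Medicare: $12,174.25 × 0.03 = $365.23
Social Security (OASDI): $12,174.25 × 0.065 = $791.33
Charity payroll deduction: $80.38
Group life insurance premium: $196.88
Total deductions = $852.20 + $254.75 + $12.17 + $365.23 + $791.33 + $80.38 + $196.88 = $2,552.94
Net pay = $12,174.25 − $2,552.94 = $9,621.31

$9,621.31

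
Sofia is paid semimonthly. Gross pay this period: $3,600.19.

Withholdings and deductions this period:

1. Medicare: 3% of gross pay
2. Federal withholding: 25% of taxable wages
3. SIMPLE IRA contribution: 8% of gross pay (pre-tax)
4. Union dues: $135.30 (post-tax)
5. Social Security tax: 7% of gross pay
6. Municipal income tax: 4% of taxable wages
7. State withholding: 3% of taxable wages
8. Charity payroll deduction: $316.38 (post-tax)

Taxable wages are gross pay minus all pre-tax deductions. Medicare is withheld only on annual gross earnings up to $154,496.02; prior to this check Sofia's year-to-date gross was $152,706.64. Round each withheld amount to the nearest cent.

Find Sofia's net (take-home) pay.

$1,494.90

SIMPLE IRA contribution: $3,600.19 × 0.08 = $288.02
Taxable wages = $3,600.19 − $288.02 = $3,312.17
State withholding: $3,312.17 × 0.03 = $99.37
Federal withholding: $3,312.17 × 0.25 = $828.04
Municipal income tax: $3,312.17 × 0.04 = $132.49
Social Security tax: $3,600.19 × 0.07 = $252.01
Medicare: only $154,496.02 − $152,706.64 = $1,789.38 of this check is subject → $1,789.38 × 0.03 = $53.68
Union dues: $135.30
Charity payroll deduction: $316.38
Total deductions = $288.02 + $99.37 + $828.04 + $132.49 + $252.01 + $53.68 + $135.30 + $316.38 = $2,105.29
Net pay = $3,600.19 − $2,105.29 = $1,494.90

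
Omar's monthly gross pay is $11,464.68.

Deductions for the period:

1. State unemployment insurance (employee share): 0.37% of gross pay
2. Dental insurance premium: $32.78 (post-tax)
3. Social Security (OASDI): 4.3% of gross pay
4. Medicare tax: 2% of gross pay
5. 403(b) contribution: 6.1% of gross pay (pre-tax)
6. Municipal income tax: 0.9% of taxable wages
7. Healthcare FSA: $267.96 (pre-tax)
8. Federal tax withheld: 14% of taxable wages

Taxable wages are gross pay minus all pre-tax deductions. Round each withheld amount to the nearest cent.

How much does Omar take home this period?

$8,135.79

Healthcare FSA: $267.96
403(b) contribution: $11,464.68 × 0.061 = $699.35
Pre-tax total = $267.96 + $699.35 = $967.31
Taxable wages = $11,464.68 − $967.31 = $10,497.37
Federal tax withheld: $10,497.37 × 0.14 = $1,469.63
Municipal income tax: $10,497.37 × 0.009 = $94.48
State unemployment insurance (employee share): $11,464.68 × 0.0037 = $42.42
Social Security (OASDI): $11,464.68 × 0.043 = $492.98
Medicare tax: $11,464.68 × 0.02 = $229.29
Dental insurance premium: $32.78
Total deductions = $267.96 + $699.35 + $1,469.63 + $94.48 + $42.42 + $492.98 + $229.29 + $32.78 = $3,328.89
Net pay = $11,464.68 − $3,328.89 = $8,135.79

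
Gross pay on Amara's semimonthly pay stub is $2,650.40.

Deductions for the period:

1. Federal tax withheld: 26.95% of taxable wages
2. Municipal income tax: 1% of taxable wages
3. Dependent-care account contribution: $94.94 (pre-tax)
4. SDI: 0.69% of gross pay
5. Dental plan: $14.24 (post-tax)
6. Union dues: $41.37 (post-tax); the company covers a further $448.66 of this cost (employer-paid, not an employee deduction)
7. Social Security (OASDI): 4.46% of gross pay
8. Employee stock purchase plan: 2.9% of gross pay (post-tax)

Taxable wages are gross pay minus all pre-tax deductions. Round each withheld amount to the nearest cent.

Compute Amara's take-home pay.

$1,572.24

Dependent-care account contribution: $94.94
Taxable wages = $2,650.40 − $94.94 = $2,555.46
Municipal income tax: $2,555.46 × 0.01 = $25.55
Federal tax withheld: $2,555.46 × 0.2695 = $688.70
SDI: $2,650.40 × 0.0069 = $18.29
Social Security (OASDI): $2,650.40 × 0.0446 = $118.21
Union dues: $41.37
Dental plan: $14.24
Employee stock purchase plan: $2,650.40 × 0.029 = $76.86
(Employer's $448.66 toward union dues is not withheld from the employee.)
Total deductions = $94.94 + $25.55 + $688.70 + $18.29 + $118.21 + $41.37 + $14.24 + $76.86 = $1,078.16
Net pay = $2,650.40 − $1,078.16 = $1,572.24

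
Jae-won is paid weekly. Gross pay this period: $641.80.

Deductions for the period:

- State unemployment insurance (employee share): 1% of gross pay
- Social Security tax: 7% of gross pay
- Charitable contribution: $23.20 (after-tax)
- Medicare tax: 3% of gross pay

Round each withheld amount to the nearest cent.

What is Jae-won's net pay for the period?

Medicare tax: $641.80 × 0.03 = $19.25
Social Security tax: $641.80 × 0.07 = $44.93
State unemployment insurance (employee share): $641.80 × 0.01 = $6.42
Charitable contribution: $23.20
Total deductions = $19.25 + $44.93 + $6.42 + $23.20 = $93.80
Net pay = $641.80 − $93.80 = $548.00

$548.00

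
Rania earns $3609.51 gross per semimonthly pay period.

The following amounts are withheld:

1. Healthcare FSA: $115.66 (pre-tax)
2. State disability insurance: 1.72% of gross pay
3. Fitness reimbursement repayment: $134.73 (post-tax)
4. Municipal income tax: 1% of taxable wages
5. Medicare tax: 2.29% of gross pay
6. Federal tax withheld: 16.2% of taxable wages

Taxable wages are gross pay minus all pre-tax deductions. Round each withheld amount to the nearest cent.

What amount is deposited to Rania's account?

$2613.44

Healthcare FSA: $115.66
Taxable wages = $3609.51 − $115.66 = $3493.85
Municipal income tax: $3493.85 × 0.01 = $34.94
Federal tax withheld: $3493.85 × 0.162 = $566.00
Medicare tax: $3609.51 × 0.0229 = $82.66
State disability insurance: $3609.51 × 0.0172 = $62.08
Fitness reimbursement repayment: $134.73
Total deductions = $115.66 + $34.94 + $566.00 + $82.66 + $62.08 + $134.73 = $996.07
Net pay = $3609.51 − $996.07 = $2613.44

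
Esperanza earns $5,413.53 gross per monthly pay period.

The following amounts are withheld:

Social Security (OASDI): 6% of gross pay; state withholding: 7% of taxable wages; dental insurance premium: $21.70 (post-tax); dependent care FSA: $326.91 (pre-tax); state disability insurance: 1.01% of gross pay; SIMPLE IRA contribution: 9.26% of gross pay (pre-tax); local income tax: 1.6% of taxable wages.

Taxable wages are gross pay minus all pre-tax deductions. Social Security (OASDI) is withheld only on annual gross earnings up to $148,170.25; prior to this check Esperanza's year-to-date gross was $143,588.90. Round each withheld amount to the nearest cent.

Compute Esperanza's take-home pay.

$3,839.73

Dependent care FSA: $326.91
SIMPLE IRA contribution: $5,413.53 × 0.0926 = $501.29
Pre-tax total = $326.91 + $501.29 = $828.20
Taxable wages = $5,413.53 − $828.20 = $4,585.33
Local income tax: $4,585.33 × 0.016 = $73.37
State withholding: $4,585.33 × 0.07 = $320.97
State disability insurance: $5,413.53 × 0.0101 = $54.68
Social Security (OASDI): only $148,170.25 − $143,588.90 = $4,581.35 of this check is subject → $4,581.35 × 0.06 = $274.88
Dental insurance premium: $21.70
Total deductions = $326.91 + $501.29 + $73.37 + $320.97 + $54.68 + $274.88 + $21.70 = $1,573.80
Net pay = $5,413.53 − $1,573.80 = $3,839.73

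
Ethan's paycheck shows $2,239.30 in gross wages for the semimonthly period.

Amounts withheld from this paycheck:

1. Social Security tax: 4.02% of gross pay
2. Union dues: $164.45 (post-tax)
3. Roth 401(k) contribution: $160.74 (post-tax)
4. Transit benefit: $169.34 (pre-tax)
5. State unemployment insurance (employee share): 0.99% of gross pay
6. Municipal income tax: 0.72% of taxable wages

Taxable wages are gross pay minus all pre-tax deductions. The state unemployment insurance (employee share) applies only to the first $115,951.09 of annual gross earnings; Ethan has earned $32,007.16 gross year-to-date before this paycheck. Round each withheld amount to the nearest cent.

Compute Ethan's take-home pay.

Transit benefit: $169.34
Taxable wages = $2,239.30 − $169.34 = $2,069.96
Municipal income tax: $2,069.96 × 0.0072 = $14.90
Social Security tax: $2,239.30 × 0.0402 = $90.02
State unemployment insurance (employee share): cap not yet reached, full $2,239.30 is subject → $2,239.30 × 0.0099 = $22.17
Roth 401(k) contribution: $160.74
Union dues: $164.45
Total deductions = $169.34 + $14.90 + $90.02 + $22.17 + $160.74 + $164.45 = $621.62
Net pay = $2,239.30 − $621.62 = $1,617.68

$1,617.68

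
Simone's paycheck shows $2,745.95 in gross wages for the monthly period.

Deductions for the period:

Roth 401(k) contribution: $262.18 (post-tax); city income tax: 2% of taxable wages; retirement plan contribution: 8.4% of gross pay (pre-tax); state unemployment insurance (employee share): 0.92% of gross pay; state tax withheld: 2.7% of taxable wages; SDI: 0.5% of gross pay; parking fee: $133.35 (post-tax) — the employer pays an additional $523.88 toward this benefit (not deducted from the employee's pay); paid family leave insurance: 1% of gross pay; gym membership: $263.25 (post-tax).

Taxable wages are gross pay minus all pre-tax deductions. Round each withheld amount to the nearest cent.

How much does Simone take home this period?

$1,671.84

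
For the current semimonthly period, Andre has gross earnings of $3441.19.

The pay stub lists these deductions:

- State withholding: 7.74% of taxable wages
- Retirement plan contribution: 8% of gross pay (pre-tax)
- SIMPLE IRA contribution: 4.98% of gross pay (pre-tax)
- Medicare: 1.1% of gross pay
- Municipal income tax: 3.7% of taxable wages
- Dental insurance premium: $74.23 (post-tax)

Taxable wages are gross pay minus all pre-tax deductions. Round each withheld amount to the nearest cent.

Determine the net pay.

$2539.86

Retirement plan contribution: $3441.19 × 0.08 = $275.30
SIMPLE IRA contribution: $3441.19 × 0.0498 = $171.37
Pre-tax total = $275.30 + $171.37 = $446.67
Taxable wages = $3441.19 − $446.67 = $2994.52
Municipal income tax: $2994.52 × 0.037 = $110.80
State withholding: $2994.52 × 0.0774 = $231.78
Medicare: $3441.19 × 0.011 = $37.85
Dental insurance premium: $74.23
Total deductions = $275.30 + $171.37 + $110.80 + $231.78 + $37.85 + $74.23 = $901.33
Net pay = $3441.19 − $901.33 = $2539.86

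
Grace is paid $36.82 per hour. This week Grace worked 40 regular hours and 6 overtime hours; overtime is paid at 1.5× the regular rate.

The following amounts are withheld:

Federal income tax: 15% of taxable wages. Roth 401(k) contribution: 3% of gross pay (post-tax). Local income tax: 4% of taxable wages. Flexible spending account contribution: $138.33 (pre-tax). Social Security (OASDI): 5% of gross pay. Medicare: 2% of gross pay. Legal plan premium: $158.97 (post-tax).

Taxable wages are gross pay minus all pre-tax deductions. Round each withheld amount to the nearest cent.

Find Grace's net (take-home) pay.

Regular pay: 40 × $36.82 = $1472.80
Overtime pay: 6 × $36.82 × 1.5 = $331.38
Gross pay = $1472.80 + $331.38 = $1804.18
Flexible spending account contribution: $138.33
Taxable wages = $1804.18 − $138.33 = $1665.85
Federal income tax: $1665.85 × 0.15 = $249.88
Local income tax: $1665.85 × 0.04 = $66.63
Social Security (OASDI): $1804.18 × 0.05 = $90.21
Medicare: $1804.18 × 0.02 = $36.08
Roth 401(k) contribution: $1804.18 × 0.03 = $54.13
Legal plan premium: $158.97
Total deductions = $138.33 + $249.88 + $66.63 + $90.21 + $36.08 + $54.13 + $158.97 = $794.23
Net pay = $1804.18 − $794.23 = $1009.95

$1009.95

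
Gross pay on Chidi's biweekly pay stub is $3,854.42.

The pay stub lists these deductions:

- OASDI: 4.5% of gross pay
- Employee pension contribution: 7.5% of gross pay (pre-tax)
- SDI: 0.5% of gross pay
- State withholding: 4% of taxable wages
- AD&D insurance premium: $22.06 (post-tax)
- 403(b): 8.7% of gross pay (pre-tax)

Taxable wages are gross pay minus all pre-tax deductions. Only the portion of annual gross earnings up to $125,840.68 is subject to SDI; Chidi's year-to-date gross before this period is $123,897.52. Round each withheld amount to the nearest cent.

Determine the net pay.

$2,895.58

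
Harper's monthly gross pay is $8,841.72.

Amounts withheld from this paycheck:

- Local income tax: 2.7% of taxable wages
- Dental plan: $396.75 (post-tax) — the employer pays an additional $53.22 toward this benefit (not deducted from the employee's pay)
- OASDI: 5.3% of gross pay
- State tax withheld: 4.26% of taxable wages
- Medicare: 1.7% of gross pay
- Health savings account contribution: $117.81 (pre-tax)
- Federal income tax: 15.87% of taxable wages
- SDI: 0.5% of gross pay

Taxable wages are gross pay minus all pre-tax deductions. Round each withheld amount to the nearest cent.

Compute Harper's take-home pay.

Health savings account contribution: $117.81
Taxable wages = $8,841.72 − $117.81 = $8,723.91
Federal income tax: $8,723.91 × 0.1587 = $1,384.48
State tax withheld: $8,723.91 × 0.0426 = $371.64
Local income tax: $8,723.91 × 0.027 = $235.55
Medicare: $8,841.72 × 0.017 = $150.31
SDI: $8,841.72 × 0.005 = $44.21
OASDI: $8,841.72 × 0.053 = $468.61
Dental plan: $396.75
(Employer's $53.22 toward dental plan is not withheld from the employee.)
Total deductions = $117.81 + $1,384.48 + $371.64 + $235.55 + $150.31 + $44.21 + $468.61 + $396.75 = $3,169.36
Net pay = $8,841.72 − $3,169.36 = $5,672.36

$5,672.36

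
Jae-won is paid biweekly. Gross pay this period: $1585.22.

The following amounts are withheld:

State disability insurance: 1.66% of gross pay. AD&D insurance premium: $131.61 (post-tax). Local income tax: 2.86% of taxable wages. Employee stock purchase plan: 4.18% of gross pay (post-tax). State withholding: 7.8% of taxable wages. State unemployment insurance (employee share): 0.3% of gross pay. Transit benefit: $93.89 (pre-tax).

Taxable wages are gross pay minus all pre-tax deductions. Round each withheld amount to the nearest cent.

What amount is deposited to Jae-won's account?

$1103.42

Transit benefit: $93.89
Taxable wages = $1585.22 − $93.89 = $1491.33
Local income tax: $1491.33 × 0.0286 = $42.65
State withholding: $1491.33 × 0.078 = $116.32
State disability insurance: $1585.22 × 0.0166 = $26.31
State unemployment insurance (employee share): $1585.22 × 0.003 = $4.76
Employee stock purchase plan: $1585.22 × 0.0418 = $66.26
AD&D insurance premium: $131.61
Total deductions = $93.89 + $42.65 + $116.32 + $26.31 + $4.76 + $66.26 + $131.61 = $481.80
Net pay = $1585.22 − $481.80 = $1103.42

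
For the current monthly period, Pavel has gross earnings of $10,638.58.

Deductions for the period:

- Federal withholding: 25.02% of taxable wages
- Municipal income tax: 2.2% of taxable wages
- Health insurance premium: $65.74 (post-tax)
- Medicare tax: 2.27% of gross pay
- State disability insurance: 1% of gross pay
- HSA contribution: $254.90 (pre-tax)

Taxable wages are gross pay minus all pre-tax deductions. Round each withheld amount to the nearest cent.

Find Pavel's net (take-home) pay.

$7,143.61

HSA contribution: $254.90
Taxable wages = $10,638.58 − $254.90 = $10,383.68
Municipal income tax: $10,383.68 × 0.022 = $228.44
Federal withholding: $10,383.68 × 0.2502 = $2,598.00
State disability insurance: $10,638.58 × 0.01 = $106.39
Medicare tax: $10,638.58 × 0.0227 = $241.50
Health insurance premium: $65.74
Total deductions = $254.90 + $228.44 + $2,598.00 + $106.39 + $241.50 + $65.74 = $3,494.97
Net pay = $10,638.58 − $3,494.97 = $7,143.61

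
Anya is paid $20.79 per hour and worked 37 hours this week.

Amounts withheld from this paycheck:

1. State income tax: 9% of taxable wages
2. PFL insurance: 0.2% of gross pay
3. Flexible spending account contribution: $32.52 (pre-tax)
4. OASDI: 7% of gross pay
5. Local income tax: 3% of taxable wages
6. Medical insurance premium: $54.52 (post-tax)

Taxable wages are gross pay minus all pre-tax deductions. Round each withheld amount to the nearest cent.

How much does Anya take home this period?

$538.40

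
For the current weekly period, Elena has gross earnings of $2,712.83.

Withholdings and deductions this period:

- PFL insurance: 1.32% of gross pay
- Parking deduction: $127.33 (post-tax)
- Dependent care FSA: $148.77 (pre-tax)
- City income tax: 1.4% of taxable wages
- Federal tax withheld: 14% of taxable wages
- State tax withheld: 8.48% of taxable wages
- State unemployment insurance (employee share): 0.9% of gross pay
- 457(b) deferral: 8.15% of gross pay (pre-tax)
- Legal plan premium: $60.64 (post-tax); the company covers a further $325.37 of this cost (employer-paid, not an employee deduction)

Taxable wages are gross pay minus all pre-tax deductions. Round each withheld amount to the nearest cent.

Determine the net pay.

Dependent care FSA: $148.77
457(b) deferral: $2,712.83 × 0.0815 = $221.10
Pre-tax total = $148.77 + $221.10 = $369.87
Taxable wages = $2,712.83 − $369.87 = $2,342.96
City income tax: $2,342.96 × 0.014 = $32.80
State tax withheld: $2,342.96 × 0.0848 = $198.68
Federal tax withheld: $2,342.96 × 0.14 = $328.01
PFL insurance: $2,712.83 × 0.0132 = $35.81
State unemployment insurance (employee share): $2,712.83 × 0.009 = $24.42
Legal plan premium: $60.64
Parking deduction: $127.33
(Employer's $325.37 toward legal plan premium is not withheld from the employee.)
Total deductions = $148.77 + $221.10 + $32.80 + $198.68 + $328.01 + $35.81 + $24.42 + $60.64 + $127.33 = $1,177.56
Net pay = $2,712.83 − $1,177.56 = $1,535.27

$1,535.27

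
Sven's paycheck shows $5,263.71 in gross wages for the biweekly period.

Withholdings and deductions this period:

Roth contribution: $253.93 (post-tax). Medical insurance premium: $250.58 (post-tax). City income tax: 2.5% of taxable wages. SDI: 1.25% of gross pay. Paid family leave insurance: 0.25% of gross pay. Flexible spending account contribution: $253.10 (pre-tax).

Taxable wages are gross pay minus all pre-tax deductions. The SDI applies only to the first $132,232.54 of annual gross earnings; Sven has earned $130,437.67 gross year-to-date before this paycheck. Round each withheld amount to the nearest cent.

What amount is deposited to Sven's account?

Flexible spending account contribution: $253.10
Taxable wages = $5,263.71 − $253.10 = $5,010.61
City income tax: $5,010.61 × 0.025 = $125.27
SDI: only $132,232.54 − $130,437.67 = $1,794.87 of this check is subject → $1,794.87 × 0.0125 = $22.44
Paid family leave insurance: $5,263.71 × 0.0025 = $13.16
Roth contribution: $253.93
Medical insurance premium: $250.58
Total deductions = $253.10 + $125.27 + $22.44 + $13.16 + $253.93 + $250.58 = $918.48
Net pay = $5,263.71 − $918.48 = $4,345.23

$4,345.23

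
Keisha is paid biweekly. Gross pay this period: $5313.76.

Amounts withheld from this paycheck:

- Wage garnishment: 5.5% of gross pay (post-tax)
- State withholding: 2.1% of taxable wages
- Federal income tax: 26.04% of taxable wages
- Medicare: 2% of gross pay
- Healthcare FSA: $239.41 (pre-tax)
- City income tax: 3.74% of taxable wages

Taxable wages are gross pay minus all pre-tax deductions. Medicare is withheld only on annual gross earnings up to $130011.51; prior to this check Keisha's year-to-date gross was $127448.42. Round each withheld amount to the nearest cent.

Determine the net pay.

Healthcare FSA: $239.41
Taxable wages = $5313.76 − $239.41 = $5074.35
City income tax: $5074.35 × 0.0374 = $189.78
Federal income tax: $5074.35 × 0.2604 = $1321.36
State withholding: $5074.35 × 0.021 = $106.56
Medicare: only $130011.51 − $127448.42 = $2563.09 of this check is subject → $2563.09 × 0.02 = $51.26
Wage garnishment: $5313.76 × 0.055 = $292.26
Total deductions = $239.41 + $189.78 + $1321.36 + $106.56 + $51.26 + $292.26 = $2200.63
Net pay = $5313.76 − $2200.63 = $3113.13

$3113.13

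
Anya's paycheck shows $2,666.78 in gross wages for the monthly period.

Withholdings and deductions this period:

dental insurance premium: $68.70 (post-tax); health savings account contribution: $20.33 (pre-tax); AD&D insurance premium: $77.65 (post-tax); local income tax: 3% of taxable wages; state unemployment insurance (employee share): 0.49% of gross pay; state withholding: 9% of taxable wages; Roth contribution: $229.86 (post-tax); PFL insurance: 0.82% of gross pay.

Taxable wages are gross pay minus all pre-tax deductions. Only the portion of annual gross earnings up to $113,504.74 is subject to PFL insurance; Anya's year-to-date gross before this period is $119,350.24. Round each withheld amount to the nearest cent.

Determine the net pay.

$1,939.60

Health savings account contribution: $20.33
Taxable wages = $2,666.78 − $20.33 = $2,646.45
Local income tax: $2,646.45 × 0.03 = $79.39
State withholding: $2,646.45 × 0.09 = $238.18
State unemployment insurance (employee share): $2,666.78 × 0.0049 = $13.07
PFL insurance: annual cap $113,504.74 already reached (YTD $119,350.24), so $0.00
Roth contribution: $229.86
AD&D insurance premium: $77.65
Dental insurance premium: $68.70
Total deductions = $20.33 + $79.39 + $238.18 + $13.07 + $0.00 + $229.86 + $77.65 + $68.70 = $727.18
Net pay = $2,666.78 − $727.18 = $1,939.60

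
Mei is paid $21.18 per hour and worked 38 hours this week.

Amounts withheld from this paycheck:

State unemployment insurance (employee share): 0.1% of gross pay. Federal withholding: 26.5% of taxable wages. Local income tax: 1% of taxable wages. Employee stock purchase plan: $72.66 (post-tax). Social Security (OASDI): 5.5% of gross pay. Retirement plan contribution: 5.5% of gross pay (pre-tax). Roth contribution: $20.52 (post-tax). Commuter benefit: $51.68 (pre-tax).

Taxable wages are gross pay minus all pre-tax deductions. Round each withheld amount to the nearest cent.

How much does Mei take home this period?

$375.69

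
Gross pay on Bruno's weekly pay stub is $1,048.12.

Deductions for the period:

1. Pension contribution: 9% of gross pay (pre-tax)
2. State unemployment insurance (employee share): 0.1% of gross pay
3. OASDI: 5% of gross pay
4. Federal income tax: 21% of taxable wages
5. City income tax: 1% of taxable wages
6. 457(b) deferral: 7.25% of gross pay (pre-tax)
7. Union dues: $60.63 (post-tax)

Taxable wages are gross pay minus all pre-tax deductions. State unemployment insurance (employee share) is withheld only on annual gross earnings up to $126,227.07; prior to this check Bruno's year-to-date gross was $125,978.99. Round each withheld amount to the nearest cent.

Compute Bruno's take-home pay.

457(b) deferral: $1,048.12 × 0.0725 = $75.99
Pension contribution: $1,048.12 × 0.09 = $94.33
Pre-tax total = $75.99 + $94.33 = $170.32
Taxable wages = $1,048.12 − $170.32 = $877.80
City income tax: $877.80 × 0.01 = $8.78
Federal income tax: $877.80 × 0.21 = $184.34
State unemployment insurance (employee share): only $126,227.07 − $125,978.99 = $248.08 of this check is subject → $248.08 × 0.001 = $0.25
OASDI: $1,048.12 × 0.05 = $52.41
Union dues: $60.63
Total deductions = $75.99 + $94.33 + $8.78 + $184.34 + $0.25 + $52.41 + $60.63 = $476.73
Net pay = $1,048.12 − $476.73 = $571.39

$571.39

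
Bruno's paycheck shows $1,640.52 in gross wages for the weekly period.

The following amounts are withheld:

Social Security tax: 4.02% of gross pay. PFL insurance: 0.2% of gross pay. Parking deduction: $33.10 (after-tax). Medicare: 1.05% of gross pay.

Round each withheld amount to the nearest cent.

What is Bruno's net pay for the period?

$1,520.96

PFL insurance: $1,640.52 × 0.002 = $3.28
Social Security tax: $1,640.52 × 0.0402 = $65.95
Medicare: $1,640.52 × 0.0105 = $17.23
Parking deduction: $33.10
Total deductions = $3.28 + $65.95 + $17.23 + $33.10 = $119.56
Net pay = $1,640.52 − $119.56 = $1,520.96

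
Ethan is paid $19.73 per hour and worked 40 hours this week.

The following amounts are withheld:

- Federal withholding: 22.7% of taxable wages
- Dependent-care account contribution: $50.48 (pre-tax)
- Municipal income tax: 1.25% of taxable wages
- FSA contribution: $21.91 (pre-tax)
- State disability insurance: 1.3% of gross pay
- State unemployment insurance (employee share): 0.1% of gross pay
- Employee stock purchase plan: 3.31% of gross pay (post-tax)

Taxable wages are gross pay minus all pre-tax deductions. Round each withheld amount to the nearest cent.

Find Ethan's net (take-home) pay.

$507.96

Gross pay: 40 × $19.73 = $789.20
Dependent-care account contribution: $50.48
FSA contribution: $21.91
Pre-tax total = $50.48 + $21.91 = $72.39
Taxable wages = $789.20 − $72.39 = $716.81
Municipal income tax: $716.81 × 0.0125 = $8.96
Federal withholding: $716.81 × 0.227 = $162.72
State unemployment insurance (employee share): $789.20 × 0.001 = $0.79
State disability insurance: $789.20 × 0.013 = $10.26
Employee stock purchase plan: $789.20 × 0.0331 = $26.12
Total deductions = $50.48 + $21.91 + $8.96 + $162.72 + $0.79 + $10.26 + $26.12 = $281.24
Net pay = $789.20 − $281.24 = $507.96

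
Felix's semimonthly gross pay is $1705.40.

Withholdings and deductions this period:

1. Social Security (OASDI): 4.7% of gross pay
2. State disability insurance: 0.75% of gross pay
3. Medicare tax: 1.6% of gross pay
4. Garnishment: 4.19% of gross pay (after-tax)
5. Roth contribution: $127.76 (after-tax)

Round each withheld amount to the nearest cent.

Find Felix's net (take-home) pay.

$1385.95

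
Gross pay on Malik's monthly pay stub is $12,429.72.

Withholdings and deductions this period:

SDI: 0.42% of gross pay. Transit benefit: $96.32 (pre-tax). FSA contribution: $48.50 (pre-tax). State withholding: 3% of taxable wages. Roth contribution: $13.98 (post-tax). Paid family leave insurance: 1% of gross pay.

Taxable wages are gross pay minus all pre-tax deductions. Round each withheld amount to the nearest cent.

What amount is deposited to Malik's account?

Transit benefit: $96.32
FSA contribution: $48.50
Pre-tax total = $96.32 + $48.50 = $144.82
Taxable wages = $12,429.72 − $144.82 = $12,284.90
State withholding: $12,284.90 × 0.03 = $368.55
SDI: $12,429.72 × 0.0042 = $52.20
Paid family leave insurance: $12,429.72 × 0.01 = $124.30
Roth contribution: $13.98
Total deductions = $96.32 + $48.50 + $368.55 + $52.20 + $124.30 + $13.98 = $703.85
Net pay = $12,429.72 − $703.85 = $11,725.87

$11,725.87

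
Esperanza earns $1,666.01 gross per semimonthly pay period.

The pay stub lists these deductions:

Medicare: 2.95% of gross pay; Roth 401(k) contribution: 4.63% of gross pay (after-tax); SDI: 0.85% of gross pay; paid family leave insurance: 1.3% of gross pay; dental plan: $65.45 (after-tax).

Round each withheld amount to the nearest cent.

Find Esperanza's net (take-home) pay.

Paid family leave insurance: $1,666.01 × 0.013 = $21.66
SDI: $1,666.01 × 0.0085 = $14.16
Medicare: $1,666.01 × 0.0295 = $49.15
Roth 401(k) contribution: $1,666.01 × 0.0463 = $77.14
Dental plan: $65.45
Total deductions = $21.66 + $14.16 + $49.15 + $77.14 + $65.45 = $227.56
Net pay = $1,666.01 − $227.56 = $1,438.45

$1,438.45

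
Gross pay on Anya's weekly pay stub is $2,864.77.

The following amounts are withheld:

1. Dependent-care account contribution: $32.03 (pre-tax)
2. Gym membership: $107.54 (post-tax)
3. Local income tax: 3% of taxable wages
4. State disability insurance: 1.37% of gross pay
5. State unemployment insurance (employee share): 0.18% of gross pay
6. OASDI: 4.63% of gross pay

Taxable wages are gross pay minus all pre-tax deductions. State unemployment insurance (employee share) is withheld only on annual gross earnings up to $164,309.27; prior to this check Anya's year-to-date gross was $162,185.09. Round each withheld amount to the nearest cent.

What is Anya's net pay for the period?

Dependent-care account contribution: $32.03
Taxable wages = $2,864.77 − $32.03 = $2,832.74
Local income tax: $2,832.74 × 0.03 = $84.98
OASDI: $2,864.77 × 0.0463 = $132.64
State unemployment insurance (employee share): only $164,309.27 − $162,185.09 = $2,124.18 of this check is subject → $2,124.18 × 0.0018 = $3.82
State disability insurance: $2,864.77 × 0.0137 = $39.25
Gym membership: $107.54
Total deductions = $32.03 + $84.98 + $132.64 + $3.82 + $39.25 + $107.54 = $400.26
Net pay = $2,864.77 − $400.26 = $2,464.51

$2,464.51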